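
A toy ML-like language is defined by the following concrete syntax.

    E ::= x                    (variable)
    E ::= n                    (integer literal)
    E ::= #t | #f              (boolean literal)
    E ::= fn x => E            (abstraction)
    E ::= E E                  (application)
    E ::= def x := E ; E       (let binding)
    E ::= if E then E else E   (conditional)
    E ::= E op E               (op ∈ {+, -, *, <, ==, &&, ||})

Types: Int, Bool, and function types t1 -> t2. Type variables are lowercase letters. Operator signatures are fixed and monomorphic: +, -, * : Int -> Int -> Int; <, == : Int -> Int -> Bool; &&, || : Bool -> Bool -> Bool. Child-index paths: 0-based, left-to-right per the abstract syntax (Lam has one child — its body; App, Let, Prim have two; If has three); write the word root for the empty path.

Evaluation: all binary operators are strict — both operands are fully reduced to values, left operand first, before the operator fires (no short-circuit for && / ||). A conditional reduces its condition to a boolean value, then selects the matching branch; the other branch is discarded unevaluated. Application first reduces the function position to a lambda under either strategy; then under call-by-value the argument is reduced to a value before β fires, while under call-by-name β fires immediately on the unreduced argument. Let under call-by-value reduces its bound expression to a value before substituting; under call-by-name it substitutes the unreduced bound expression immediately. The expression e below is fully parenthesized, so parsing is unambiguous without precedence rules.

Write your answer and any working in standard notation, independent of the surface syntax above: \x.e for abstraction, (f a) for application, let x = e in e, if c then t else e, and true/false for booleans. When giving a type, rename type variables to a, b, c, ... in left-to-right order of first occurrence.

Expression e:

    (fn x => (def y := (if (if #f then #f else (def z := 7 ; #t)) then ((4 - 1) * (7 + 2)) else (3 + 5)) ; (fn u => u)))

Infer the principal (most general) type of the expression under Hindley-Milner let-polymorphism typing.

Answer: a -> b -> b

Derivation:
  unify Bool ~ Bool
let z : Int
  unify Bool ~ Bool
  unify Bool ~ Bool
  unify Int ~ Int
  unify Int ~ Int
  unify Int ~ Int
  unify Int ~ Int
  unify Int ~ Int
  unify Int ~ Int
  unify Int ~ Int
  unify Int ~ Int
  unify Int ~ Int
let y : Int
u : b
\u._ : b -> b
\x._ : a -> b -> b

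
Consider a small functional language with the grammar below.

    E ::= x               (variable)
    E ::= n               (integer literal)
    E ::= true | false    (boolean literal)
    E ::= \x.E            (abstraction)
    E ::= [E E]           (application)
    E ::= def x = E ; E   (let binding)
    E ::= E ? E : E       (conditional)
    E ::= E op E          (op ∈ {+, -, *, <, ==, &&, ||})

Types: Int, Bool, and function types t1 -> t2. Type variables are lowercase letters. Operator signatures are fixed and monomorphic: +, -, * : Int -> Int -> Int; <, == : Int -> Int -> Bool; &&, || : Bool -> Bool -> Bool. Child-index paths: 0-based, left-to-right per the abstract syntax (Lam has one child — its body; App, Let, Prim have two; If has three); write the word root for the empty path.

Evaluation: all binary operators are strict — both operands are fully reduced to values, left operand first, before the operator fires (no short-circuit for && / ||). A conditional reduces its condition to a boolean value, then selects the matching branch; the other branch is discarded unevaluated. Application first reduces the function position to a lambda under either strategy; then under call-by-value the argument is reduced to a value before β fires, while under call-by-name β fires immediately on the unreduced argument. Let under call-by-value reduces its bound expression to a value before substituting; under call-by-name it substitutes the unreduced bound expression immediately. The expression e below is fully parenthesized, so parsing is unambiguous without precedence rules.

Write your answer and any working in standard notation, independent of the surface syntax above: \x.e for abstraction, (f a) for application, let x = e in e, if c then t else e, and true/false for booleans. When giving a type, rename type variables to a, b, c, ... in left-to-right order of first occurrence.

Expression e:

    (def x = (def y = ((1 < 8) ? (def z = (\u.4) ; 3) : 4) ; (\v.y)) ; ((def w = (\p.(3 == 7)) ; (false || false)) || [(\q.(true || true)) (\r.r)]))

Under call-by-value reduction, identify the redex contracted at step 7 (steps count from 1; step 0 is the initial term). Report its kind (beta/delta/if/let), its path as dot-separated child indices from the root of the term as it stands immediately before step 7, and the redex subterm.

Derivation:
step 0: (let x = (let y = (if (1 < 8) then (let z = (\u.4) in 3) else 4) in (\v.y)) in ((let w = (\p.(3 == 7)) in (false || false)) || ((\q.(true || true)) (\r.r))))
step 1: [delta@0.0.0] (let x = (let y = (if true then (let z = (\u.4) in 3) else 4) in (\v.y)) in ((let w = (\p.(3 == 7)) in (false || false)) || ((\q.(true || true)) (\r.r))))
step 2: [if@0.0] (let x = (let y = (let z = (\u.4) in 3) in (\v.y)) in ((let w = (\p.(3 == 7)) in (false || false)) || ((\q.(true || true)) (\r.r))))
step 3: [let@0.0] (let x = (let y = 3 in (\v.y)) in ((let w = (\p.(3 == 7)) in (false || false)) || ((\q.(true || true)) (\r.r))))
step 4: [let@0] (let x = (\v.3) in ((let w = (\p.(3 == 7)) in (false || false)) || ((\q.(true || true)) (\r.r))))
step 5: [let@root] ((let w = (\p.(3 == 7)) in (false || false)) || ((\q.(true || true)) (\r.r)))
step 6: [let@0] ((false || false) || ((\q.(true || true)) (\r.r)))
step 7: [delta@0] (false || ((\q.(true || true)) (\r.r)))

Answer: delta at 0 : (false || false)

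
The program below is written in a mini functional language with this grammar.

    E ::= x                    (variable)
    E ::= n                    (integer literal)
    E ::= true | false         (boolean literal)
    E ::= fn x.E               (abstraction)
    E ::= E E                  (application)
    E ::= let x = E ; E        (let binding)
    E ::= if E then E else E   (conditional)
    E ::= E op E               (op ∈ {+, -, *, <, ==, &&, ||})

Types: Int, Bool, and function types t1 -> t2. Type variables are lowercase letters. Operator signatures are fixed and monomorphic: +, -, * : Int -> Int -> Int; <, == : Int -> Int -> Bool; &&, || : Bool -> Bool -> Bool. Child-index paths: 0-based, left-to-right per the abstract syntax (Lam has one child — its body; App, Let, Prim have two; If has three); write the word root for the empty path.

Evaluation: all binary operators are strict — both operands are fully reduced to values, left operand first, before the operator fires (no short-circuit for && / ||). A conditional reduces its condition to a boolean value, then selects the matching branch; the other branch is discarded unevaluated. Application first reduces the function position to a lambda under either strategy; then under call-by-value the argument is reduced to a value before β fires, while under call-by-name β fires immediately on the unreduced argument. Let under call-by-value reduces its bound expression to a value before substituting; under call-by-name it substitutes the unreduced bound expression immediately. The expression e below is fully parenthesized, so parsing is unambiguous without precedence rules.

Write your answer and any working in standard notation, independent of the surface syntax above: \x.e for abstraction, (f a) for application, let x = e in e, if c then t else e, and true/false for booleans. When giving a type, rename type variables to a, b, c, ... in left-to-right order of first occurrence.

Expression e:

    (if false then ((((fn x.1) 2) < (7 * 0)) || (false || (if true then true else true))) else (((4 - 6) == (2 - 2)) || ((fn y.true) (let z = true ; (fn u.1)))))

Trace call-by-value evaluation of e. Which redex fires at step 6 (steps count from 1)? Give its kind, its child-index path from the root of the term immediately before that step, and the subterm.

Trace:
step 0: (if false then ((((\x.1) 2) < (7 * 0)) || (false || (if true then true else true))) else (((4 - 6) == (2 - 2)) || ((\y.true) (let z = true in (\u.1)))))
step 1: [if@root] (((4 - 6) == (2 - 2)) || ((\y.true) (let z = true in (\u.1))))
step 2: [delta@0.0] ((-2 == (2 - 2)) || ((\y.true) (let z = true in (\u.1))))
step 3: [delta@0.1] ((-2 == 0) || ((\y.true) (let z = true in (\u.1))))
step 4: [delta@0] (false || ((\y.true) (let z = true in (\u.1))))
step 5: [let@1.1] (false || ((\y.true) (\u.1)))
step 6: [beta@1] (false || true)

Answer: beta at 1 : ((\y.true) (\u.1))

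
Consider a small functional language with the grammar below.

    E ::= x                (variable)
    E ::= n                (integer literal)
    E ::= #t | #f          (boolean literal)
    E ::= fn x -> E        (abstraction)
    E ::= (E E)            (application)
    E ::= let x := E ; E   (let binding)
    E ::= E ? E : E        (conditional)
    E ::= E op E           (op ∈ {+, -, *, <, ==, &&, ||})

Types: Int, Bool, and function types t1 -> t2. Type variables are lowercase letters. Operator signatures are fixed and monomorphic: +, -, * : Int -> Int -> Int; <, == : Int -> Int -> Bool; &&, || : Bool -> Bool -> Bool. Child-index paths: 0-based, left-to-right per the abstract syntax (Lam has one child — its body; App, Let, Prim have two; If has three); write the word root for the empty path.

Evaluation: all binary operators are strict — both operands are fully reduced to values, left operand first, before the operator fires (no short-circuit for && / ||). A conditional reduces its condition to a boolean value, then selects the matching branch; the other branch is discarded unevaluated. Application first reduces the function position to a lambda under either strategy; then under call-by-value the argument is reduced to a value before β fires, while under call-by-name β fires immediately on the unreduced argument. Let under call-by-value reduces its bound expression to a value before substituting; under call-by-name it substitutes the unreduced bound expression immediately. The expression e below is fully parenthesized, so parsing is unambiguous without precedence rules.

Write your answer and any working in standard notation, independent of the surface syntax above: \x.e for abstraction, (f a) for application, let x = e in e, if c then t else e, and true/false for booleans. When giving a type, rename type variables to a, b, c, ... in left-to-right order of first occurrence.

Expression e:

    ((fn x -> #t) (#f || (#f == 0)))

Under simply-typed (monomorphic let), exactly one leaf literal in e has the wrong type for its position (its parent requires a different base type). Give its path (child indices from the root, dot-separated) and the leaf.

Trace:
\x._ : a -> Bool
  unify Bool ~ Bool
  unify Bool ~ Int
  FAIL: mismatch Bool ~ Int

Answer: 1.1.0 : false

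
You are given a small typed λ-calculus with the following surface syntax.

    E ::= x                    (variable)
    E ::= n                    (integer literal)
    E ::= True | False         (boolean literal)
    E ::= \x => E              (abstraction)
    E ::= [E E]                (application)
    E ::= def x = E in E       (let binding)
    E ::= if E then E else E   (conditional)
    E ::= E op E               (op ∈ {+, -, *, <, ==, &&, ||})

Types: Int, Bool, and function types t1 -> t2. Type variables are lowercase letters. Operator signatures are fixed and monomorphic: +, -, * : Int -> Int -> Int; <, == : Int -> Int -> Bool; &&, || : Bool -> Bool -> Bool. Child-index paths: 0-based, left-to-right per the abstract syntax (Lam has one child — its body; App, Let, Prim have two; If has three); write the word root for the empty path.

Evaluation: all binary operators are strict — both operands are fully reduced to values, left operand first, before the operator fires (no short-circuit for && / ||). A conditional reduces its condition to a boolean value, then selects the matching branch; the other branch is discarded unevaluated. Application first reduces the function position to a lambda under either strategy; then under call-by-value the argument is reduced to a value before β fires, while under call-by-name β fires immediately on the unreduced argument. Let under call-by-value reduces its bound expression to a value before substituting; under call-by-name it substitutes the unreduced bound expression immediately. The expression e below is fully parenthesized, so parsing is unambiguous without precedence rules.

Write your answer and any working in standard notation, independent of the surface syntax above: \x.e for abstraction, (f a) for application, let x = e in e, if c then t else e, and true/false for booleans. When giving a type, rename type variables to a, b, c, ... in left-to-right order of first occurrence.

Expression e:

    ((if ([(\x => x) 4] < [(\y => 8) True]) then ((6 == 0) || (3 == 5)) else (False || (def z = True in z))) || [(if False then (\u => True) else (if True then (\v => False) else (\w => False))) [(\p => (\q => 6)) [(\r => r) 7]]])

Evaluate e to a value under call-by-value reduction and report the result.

Answer: false

Derivation:
step 0: ((if (((\x.x) 4) < ((\y.8) true)) then ((6 == 0) || (3 == 5)) else (false || (let z = true in z))) || ((if false then (\u.true) else (if true then (\v.false) else (\w.false))) ((\p.(\q.6)) ((\r.r) 7))))
step 1: [beta@0.0.0] ((if (4 < ((\y.8) true)) then ((6 == 0) || (3 == 5)) else (false || (let z = true in z))) || ((if false then (\u.true) else (if true then (\v.false) else (\w.false))) ((\p.(\q.6)) ((\r.r) 7))))
step 2: [beta@0.0.1] ((if (4 < 8) then ((6 == 0) || (3 == 5)) else (false || (let z = true in z))) || ((if false then (\u.true) else (if true then (\v.false) else (\w.false))) ((\p.(\q.6)) ((\r.r) 7))))
step 3: [delta@0.0] ((if true then ((6 == 0) || (3 == 5)) else (false || (let z = true in z))) || ((if false then (\u.true) else (if true then (\v.false) else (\w.false))) ((\p.(\q.6)) ((\r.r) 7))))
step 4: [if@0] (((6 == 0) || (3 == 5)) || ((if false then (\u.true) else (if true then (\v.false) else (\w.false))) ((\p.(\q.6)) ((\r.r) 7))))
step 5: [delta@0.0] ((false || (3 == 5)) || ((if false then (\u.true) else (if true then (\v.false) else (\w.false))) ((\p.(\q.6)) ((\r.r) 7))))
step 6: [delta@0.1] ((false || false) || ((if false then (\u.true) else (if true then (\v.false) else (\w.false))) ((\p.(\q.6)) ((\r.r) 7))))
step 7: [delta@0] (false || ((if false then (\u.true) else (if true then (\v.false) else (\w.false))) ((\p.(\q.6)) ((\r.r) 7))))
step 8: [if@1.0] (false || ((if true then (\v.false) else (\w.false)) ((\p.(\q.6)) ((\r.r) 7))))
step 9: [if@1.0] (false || ((\v.false) ((\p.(\q.6)) ((\r.r) 7))))
step 10: [beta@1.1.1] (false || ((\v.false) ((\p.(\q.6)) 7)))
step 11: [beta@1.1] (false || ((\v.false) (\q.6)))
step 12: [beta@1] (false || false)
step 13: [delta@root] false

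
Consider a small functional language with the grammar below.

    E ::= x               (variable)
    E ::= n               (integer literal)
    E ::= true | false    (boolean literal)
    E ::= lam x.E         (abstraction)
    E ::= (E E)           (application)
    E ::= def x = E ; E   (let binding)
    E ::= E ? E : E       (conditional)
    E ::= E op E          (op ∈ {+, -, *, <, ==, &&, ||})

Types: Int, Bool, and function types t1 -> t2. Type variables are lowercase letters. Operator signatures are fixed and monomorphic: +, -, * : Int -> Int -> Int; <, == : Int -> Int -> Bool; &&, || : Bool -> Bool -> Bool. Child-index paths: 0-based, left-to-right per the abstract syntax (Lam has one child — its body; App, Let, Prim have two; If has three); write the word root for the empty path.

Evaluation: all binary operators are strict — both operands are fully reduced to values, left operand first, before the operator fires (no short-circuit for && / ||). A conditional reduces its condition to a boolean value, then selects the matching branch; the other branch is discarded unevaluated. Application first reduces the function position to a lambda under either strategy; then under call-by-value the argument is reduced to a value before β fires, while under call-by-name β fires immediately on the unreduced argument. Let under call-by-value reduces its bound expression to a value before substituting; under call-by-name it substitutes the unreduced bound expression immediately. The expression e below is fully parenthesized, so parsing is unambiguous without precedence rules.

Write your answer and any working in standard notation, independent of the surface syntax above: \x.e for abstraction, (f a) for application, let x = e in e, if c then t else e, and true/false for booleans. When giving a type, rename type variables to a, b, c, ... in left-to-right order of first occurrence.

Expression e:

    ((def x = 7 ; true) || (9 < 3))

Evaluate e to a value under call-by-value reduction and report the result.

Answer: true

Trace:
step 0: ((let x = 7 in true) || (9 < 3))
step 1: [let@0] (true || (9 < 3))
step 2: [delta@1] (true || false)
step 3: [delta@root] true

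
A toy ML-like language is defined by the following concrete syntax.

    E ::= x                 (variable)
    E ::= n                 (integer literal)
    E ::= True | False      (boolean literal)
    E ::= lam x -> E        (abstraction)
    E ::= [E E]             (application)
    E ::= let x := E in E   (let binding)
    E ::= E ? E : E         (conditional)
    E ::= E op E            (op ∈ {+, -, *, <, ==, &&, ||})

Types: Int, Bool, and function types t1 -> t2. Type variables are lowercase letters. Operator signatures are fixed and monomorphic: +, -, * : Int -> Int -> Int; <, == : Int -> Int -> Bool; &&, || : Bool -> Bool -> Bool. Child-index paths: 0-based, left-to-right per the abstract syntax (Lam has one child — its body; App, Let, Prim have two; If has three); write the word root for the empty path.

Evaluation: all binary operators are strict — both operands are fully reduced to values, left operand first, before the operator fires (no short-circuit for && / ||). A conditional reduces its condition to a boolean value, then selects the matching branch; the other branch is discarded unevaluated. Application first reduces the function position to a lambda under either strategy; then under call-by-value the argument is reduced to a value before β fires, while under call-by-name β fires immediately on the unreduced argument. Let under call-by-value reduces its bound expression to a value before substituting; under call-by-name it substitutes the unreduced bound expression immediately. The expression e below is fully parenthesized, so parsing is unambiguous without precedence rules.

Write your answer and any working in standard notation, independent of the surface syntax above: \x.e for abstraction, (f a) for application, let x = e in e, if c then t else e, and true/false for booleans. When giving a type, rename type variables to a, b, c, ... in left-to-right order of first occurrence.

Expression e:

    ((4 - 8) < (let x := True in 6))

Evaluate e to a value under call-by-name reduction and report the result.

Answer: true

Derivation:
step 0: ((4 - 8) < (let x = true in 6))
step 1: [delta@0] (-4 < (let x = true in 6))
step 2: [let@1] (-4 < 6)
step 3: [delta@root] true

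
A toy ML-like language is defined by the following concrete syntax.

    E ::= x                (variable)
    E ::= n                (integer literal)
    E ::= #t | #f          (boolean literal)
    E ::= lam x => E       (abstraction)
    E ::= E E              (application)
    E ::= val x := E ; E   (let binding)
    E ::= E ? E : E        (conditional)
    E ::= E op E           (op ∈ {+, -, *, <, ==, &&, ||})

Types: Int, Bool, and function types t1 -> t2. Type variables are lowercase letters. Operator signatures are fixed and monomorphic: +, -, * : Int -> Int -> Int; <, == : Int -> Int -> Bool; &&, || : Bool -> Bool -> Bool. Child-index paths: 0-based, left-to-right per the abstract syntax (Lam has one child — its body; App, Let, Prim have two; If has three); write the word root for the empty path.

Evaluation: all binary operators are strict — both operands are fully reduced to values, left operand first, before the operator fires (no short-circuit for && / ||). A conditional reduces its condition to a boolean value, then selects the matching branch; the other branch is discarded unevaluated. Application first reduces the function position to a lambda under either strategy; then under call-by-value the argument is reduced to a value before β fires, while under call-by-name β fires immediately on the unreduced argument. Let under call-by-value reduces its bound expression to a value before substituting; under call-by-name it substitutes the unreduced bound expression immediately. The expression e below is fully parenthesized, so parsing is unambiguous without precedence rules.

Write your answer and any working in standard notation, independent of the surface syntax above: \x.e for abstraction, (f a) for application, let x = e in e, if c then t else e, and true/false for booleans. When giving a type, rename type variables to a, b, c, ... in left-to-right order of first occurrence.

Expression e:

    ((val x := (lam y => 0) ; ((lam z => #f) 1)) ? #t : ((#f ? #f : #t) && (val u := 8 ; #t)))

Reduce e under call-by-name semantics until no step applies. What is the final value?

Trace:
step 0: (if (let x = (\y.0) in ((\z.false) 1)) then true else ((if false then false else true) && (let u = 8 in true)))
step 1: [let@0] (if ((\z.false) 1) then true else ((if false then false else true) && (let u = 8 in true)))
step 2: [beta@0] (if false then true else ((if false then false else true) && (let u = 8 in true)))
step 3: [if@root] ((if false then false else true) && (let u = 8 in true))
step 4: [if@0] (true && (let u = 8 in true))
step 5: [let@1] (true && true)
step 6: [delta@root] true

Answer: true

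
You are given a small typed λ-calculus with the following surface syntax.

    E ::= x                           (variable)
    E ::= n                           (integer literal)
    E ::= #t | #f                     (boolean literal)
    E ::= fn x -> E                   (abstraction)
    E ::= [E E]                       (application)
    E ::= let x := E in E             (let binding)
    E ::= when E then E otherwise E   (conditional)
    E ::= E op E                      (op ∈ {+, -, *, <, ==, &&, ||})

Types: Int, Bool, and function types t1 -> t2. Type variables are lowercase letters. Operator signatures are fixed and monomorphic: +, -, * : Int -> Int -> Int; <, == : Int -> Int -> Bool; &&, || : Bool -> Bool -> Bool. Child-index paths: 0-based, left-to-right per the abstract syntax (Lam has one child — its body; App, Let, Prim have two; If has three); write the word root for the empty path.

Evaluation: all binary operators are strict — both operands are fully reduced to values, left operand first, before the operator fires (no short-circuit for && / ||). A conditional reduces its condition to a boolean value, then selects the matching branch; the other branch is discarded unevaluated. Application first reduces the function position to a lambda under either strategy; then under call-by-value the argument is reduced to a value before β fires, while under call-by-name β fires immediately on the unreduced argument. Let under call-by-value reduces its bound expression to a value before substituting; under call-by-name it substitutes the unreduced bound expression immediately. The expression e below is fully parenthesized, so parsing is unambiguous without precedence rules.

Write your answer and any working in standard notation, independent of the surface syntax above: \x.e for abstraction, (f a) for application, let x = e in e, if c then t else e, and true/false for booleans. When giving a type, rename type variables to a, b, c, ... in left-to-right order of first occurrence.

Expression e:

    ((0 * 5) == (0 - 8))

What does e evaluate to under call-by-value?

Answer: false

Trace:
step 0: ((0 * 5) == (0 - 8))
step 1: [delta@0] (0 == (0 - 8))
step 2: [delta@1] (0 == -8)
step 3: [delta@root] false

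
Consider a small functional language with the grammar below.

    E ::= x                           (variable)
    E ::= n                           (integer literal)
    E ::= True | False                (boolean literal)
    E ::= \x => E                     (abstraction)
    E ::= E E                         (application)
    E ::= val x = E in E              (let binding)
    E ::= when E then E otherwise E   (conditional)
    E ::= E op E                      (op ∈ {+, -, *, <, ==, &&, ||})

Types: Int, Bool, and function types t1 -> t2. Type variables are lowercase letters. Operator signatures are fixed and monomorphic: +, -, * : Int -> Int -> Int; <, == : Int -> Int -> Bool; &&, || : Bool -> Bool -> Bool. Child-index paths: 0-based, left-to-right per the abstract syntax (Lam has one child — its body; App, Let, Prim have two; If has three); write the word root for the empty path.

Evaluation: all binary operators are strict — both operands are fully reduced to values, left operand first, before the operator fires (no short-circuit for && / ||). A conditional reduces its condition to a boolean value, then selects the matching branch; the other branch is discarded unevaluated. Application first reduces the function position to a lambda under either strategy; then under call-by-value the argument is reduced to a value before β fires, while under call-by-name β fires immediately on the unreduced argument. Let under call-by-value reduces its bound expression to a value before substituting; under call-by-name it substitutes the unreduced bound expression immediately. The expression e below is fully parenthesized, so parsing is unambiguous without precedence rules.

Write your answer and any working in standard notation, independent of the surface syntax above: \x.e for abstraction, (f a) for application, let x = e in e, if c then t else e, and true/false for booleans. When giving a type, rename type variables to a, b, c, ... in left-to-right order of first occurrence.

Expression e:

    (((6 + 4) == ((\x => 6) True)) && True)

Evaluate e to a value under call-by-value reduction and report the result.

Working:
step 0: (((6 + 4) == ((\x.6) true)) && true)
step 1: [delta@0.0] ((10 == ((\x.6) true)) && true)
step 2: [beta@0.1] ((10 == 6) && true)
step 3: [delta@0] (false && true)
step 4: [delta@root] false

Answer: false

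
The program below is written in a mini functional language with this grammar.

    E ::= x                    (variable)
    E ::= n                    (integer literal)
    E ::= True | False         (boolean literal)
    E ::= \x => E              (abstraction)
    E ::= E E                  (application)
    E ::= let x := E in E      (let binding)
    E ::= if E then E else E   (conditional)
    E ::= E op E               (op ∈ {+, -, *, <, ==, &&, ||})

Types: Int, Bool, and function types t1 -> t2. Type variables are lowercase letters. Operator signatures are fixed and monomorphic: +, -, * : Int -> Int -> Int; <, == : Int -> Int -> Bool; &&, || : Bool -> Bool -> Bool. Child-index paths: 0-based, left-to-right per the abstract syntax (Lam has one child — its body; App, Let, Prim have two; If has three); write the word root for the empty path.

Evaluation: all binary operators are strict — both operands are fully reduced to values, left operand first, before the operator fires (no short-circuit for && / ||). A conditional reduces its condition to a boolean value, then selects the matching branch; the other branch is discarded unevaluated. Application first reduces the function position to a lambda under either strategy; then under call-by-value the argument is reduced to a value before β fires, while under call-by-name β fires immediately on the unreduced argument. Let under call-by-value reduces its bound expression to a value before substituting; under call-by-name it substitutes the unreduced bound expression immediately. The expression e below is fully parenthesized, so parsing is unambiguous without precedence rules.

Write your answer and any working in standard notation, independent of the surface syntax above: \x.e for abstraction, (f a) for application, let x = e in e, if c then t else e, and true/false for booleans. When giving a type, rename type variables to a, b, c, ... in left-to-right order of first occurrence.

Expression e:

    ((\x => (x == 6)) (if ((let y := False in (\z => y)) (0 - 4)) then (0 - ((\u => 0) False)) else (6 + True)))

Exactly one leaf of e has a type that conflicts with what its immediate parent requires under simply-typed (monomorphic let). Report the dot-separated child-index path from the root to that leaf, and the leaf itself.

Working:
x : a
  unify a ~ Int
  unify Int ~ Int
\x._ : Int -> Bool
let y : Bool
y : Bool
\z._ : b -> Bool
  unify Int ~ Int
  unify Int ~ Int
  unify b -> Bool ~ Int -> c
  unify b ~ Int
  unify Bool ~ c
_ _ : Bool
  unify Bool ~ Bool
  unify Int ~ Int
\u._ : d -> Int
  unify d -> Int ~ Bool -> e
  unify d ~ Bool
  unify Int ~ e
_ _ : Int
  unify Int ~ Int
  unify Int ~ Int
  unify Bool ~ Int
  FAIL: mismatch Bool ~ Int

Answer: 1.2.1 : true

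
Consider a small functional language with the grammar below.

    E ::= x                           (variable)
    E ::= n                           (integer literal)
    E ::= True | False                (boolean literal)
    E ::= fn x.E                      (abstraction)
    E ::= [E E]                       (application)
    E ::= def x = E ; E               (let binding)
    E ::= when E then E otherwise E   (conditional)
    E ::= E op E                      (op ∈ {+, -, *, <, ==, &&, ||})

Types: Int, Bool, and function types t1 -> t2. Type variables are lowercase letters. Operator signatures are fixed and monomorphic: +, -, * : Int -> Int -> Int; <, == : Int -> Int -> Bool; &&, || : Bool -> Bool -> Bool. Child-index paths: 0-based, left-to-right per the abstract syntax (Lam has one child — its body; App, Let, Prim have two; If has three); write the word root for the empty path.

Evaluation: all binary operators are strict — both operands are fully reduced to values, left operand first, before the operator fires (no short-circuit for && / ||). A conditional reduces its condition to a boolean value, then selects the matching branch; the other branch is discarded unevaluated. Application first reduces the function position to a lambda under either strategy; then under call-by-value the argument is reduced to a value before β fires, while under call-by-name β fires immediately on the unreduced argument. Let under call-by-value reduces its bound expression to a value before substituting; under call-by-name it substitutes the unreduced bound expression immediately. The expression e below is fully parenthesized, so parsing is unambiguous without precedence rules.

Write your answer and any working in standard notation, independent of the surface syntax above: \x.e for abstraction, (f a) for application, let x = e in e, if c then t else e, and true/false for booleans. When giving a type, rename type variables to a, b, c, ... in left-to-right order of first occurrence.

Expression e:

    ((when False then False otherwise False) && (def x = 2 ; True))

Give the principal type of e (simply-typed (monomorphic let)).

Derivation:
  unify Bool ~ Bool
  unify Bool ~ Bool
  unify Bool ~ Bool
let x : Int
  unify Bool ~ Bool

Answer: Bool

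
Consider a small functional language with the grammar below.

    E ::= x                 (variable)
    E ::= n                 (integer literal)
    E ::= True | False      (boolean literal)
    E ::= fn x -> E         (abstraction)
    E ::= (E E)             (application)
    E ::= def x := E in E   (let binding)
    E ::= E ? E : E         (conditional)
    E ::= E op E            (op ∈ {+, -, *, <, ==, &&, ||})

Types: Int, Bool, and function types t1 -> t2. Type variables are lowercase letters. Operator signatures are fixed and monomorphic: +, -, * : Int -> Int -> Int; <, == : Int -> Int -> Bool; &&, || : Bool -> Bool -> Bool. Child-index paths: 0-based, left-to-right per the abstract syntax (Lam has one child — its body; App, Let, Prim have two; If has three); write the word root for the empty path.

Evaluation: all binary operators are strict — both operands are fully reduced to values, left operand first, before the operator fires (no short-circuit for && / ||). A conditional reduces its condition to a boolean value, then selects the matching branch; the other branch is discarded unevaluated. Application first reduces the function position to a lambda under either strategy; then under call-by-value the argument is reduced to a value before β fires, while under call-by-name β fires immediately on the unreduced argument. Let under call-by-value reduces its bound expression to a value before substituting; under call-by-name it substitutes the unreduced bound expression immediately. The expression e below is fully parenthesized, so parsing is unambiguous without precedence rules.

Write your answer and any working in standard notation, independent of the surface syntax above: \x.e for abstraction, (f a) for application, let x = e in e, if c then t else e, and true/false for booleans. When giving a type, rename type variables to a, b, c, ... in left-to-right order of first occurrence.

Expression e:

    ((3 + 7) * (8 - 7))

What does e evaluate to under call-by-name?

Trace:
step 0: ((3 + 7) * (8 - 7))
step 1: [delta@0] (10 * (8 - 7))
step 2: [delta@1] (10 * 1)
step 3: [delta@root] 10

Answer: 10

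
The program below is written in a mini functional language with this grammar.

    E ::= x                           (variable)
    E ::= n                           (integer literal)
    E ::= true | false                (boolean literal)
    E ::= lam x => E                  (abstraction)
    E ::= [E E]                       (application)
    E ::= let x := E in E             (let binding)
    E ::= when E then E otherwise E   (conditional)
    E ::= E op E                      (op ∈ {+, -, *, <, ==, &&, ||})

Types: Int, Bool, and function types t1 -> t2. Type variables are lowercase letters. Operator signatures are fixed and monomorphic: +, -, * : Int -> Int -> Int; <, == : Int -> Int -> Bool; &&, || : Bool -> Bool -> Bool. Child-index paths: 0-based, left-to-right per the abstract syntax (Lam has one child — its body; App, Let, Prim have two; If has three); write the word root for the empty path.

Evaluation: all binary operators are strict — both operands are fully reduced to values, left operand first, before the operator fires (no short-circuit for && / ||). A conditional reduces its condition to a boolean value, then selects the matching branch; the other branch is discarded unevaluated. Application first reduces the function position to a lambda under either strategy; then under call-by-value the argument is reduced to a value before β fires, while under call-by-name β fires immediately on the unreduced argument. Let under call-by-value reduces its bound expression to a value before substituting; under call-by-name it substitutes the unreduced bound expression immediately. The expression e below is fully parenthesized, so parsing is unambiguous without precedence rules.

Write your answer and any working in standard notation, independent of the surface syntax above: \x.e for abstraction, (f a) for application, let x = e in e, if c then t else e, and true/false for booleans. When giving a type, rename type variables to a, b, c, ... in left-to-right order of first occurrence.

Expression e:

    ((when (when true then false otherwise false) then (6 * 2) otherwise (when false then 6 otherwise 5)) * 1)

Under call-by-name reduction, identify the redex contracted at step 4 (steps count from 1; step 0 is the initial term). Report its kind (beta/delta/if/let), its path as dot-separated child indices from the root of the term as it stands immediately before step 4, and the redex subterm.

Answer: delta at root : (5 * 1)

Derivation:
step 0: ((if (if true then false else false) then (6 * 2) else (if false then 6 else 5)) * 1)
step 1: [if@0.0] ((if false then (6 * 2) else (if false then 6 else 5)) * 1)
step 2: [if@0] ((if false then 6 else 5) * 1)
step 3: [if@0] (5 * 1)
step 4: [delta@root] 5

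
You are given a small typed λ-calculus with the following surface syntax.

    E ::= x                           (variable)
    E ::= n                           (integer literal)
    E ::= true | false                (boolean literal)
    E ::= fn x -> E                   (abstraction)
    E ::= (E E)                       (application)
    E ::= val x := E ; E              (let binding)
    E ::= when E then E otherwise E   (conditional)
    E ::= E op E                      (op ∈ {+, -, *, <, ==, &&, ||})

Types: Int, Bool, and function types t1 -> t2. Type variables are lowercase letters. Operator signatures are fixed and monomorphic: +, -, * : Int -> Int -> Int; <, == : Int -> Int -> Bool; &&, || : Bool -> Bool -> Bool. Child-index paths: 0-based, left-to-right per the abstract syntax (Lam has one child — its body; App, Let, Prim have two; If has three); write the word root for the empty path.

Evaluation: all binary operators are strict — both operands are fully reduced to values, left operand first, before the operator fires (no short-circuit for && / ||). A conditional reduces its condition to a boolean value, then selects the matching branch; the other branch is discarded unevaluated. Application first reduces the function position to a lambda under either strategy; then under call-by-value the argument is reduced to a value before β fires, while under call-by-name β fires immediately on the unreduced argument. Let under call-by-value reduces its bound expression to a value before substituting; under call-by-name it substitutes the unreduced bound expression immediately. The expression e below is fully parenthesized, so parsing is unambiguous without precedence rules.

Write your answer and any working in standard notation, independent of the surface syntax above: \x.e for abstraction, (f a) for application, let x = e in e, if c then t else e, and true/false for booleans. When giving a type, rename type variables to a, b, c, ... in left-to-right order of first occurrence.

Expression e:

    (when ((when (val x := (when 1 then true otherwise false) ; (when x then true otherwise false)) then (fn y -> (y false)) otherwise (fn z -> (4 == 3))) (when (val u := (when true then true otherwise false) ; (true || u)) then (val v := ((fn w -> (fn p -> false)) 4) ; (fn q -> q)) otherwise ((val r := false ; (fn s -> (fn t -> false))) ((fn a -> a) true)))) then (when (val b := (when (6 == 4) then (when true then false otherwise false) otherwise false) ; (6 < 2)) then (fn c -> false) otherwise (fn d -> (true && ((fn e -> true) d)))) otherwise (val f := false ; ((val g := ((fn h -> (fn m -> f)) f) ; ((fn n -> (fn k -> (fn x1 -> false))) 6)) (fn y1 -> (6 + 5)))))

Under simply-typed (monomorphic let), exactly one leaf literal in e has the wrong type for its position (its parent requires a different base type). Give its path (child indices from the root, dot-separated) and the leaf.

Derivation:
  unify Int ~ Bool
  FAIL: mismatch Int ~ Bool

Answer: 0.0.0.0.0 : 1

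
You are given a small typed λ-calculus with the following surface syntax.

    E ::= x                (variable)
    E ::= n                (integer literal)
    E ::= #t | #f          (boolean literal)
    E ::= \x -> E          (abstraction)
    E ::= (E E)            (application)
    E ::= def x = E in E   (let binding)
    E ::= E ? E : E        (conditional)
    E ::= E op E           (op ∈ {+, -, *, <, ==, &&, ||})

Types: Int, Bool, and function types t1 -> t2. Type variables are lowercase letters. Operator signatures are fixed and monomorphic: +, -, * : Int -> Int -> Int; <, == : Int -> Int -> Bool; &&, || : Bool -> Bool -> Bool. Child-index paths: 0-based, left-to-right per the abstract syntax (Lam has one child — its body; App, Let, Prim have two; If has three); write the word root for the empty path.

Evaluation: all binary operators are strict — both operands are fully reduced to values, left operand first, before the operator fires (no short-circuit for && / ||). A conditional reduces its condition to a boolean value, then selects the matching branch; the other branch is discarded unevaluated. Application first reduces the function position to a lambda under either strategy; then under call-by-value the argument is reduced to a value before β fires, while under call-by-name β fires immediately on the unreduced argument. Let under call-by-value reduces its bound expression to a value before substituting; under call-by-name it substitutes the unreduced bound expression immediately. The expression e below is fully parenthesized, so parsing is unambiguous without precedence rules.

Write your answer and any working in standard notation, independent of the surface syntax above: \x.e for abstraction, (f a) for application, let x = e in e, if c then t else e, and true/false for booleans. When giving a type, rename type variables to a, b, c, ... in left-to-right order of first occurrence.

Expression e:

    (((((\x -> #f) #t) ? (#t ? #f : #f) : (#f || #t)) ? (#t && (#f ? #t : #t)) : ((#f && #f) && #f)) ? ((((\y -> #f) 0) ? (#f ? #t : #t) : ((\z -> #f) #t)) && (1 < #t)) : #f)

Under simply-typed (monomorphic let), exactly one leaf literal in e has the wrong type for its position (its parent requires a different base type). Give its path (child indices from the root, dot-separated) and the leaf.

Working:
\x._ : a -> Bool
  unify a -> Bool ~ Bool -> b
  unify a ~ Bool
  unify Bool ~ b
_ _ : Bool
  unify Bool ~ Bool
  unify Bool ~ Bool
  unify Bool ~ Bool
  unify Bool ~ Bool
  unify Bool ~ Bool
  unify Bool ~ Bool
  unify Bool ~ Bool
  unify Bool ~ Bool
  unify Bool ~ Bool
  unify Bool ~ Bool
  unify Bool ~ Bool
  unify Bool ~ Bool
  unify Bool ~ Bool
  unify Bool ~ Bool
  unify Bool ~ Bool
  unify Bool ~ Bool
  unify Bool ~ Bool
\y._ : c -> Bool
  unify c -> Bool ~ Int -> d
  unify c ~ Int
  unify Bool ~ d
_ _ : Bool
  unify Bool ~ Bool
  unify Bool ~ Bool
  unify Bool ~ Bool
\z._ : e -> Bool
  unify e -> Bool ~ Bool -> f
  unify e ~ Bool
  unify Bool ~ f
_ _ : Bool
  unify Bool ~ Bool
  unify Bool ~ Bool
  unify Int ~ Int
  unify Bool ~ Int
  FAIL: mismatch Bool ~ Int

Answer: 1.1.1 : true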